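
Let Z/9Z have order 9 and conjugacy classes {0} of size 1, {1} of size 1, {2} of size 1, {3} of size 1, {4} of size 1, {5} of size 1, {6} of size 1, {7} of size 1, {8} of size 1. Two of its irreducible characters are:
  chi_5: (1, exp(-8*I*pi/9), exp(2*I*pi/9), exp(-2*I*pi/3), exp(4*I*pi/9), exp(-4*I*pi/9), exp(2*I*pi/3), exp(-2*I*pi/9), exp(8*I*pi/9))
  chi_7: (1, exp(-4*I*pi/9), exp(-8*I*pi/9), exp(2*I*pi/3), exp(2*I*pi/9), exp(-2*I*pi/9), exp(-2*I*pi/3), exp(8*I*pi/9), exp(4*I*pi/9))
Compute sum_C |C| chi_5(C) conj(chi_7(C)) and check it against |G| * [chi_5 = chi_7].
Sum = 0; so <chi_5, chi_7> = 0 (distinct irreducibles are orthogonal).

Justification: Compute term by term over conjugacy classes (|C| * chi_5(C) * conj(chi_7(C))):
  1*(1)*conj(1) + 1*(exp(-8*I*pi/9))*conj(exp(-4*I*pi/9)) + 1*(exp(2*I*pi/9))*conj(exp(-8*I*pi/9)) + 1*(exp(-2*I*pi/3))*conj(exp(2*I*pi/3)) + 1*(exp(4*I*pi/9))*conj(exp(2*I*pi/9)) + 1*(exp(-4*I*pi/9))*conj(exp(-2*I*pi/9)) + 1*(exp(2*I*pi/3))*conj(exp(-2*I*pi/3)) + 1*(exp(-2*I*pi/9))*conj(exp(8*I*pi/9)) + 1*(exp(8*I*pi/9))*conj(exp(4*I*pi/9))
  = (1) + (exp(-4*I*pi/9)) + (exp(-8*I*pi/9)) + (exp(2*I*pi/3)) + (exp(2*I*pi/9)) + (exp(-2*I*pi/9)) + (exp(-2*I*pi/3)) + (exp(8*I*pi/9)) + (exp(4*I*pi/9))
  = 0.
(Exp terms are combined using exp(i*s)*conj(exp(i*t)) = exp(i*(s-t)), and sums of them are collapsed using the identity that for every m > 1 the m distinct m-th roots of unity sum to 0, e.g. 1 + exp(2*I*pi/3) + exp(-2*I*pi/3) = 0.)
Dividing by |G| = 9 gives 0/9 = 0, matching the row-orthogonality relation <chi_5, chi_7> = [chi_5 = chi_7].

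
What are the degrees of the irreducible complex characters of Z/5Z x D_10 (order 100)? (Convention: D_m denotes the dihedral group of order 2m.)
Dimensions: 1, 1, 1, 1, 1, 1, 1, 1, 1, 1, 1, 1, 1, 1, 1, 1, 1, 1, 1, 1, 2, 2, 2, 2, 2, 2, 2, 2, 2, 2, 2, 2, 2, 2, 2, 2, 2, 2, 2, 2

Derivation: There are 40 irreducibles (= number of conjugacy classes). Their dimensions d_i satisfy sum d_i^2 = |G| = 100: 1 + 1 + 1 + 1 + 1 + 1 + 1 + 1 + 1 + 1 + 1 + 1 + 1 + 1 + 1 + 1 + 1 + 1 + 1 + 1 + 4 + 4 + 4 + 4 + 4 + 4 + 4 + 4 + 4 + 4 + 4 + 4 + 4 + 4 + 4 + 4 + 4 + 4 + 4 + 4 = 100. (For the product with Z/5Z: each of the 5 1-dim characters of Z/5Z tensors with each irrep of D_10, giving 5 copies of each D_10-dimension.)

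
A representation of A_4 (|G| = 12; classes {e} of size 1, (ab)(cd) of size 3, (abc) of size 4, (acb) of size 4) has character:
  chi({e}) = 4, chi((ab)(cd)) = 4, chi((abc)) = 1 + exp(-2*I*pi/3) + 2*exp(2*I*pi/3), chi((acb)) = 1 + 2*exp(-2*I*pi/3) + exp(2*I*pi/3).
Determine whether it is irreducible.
Not irreducible (reducible): <chi, chi> = 6 > 1.

Justification: <chi, chi> = (1/|G|) sum_C |C| * |chi(C)|^2 = (1/12)[1*|4|^2 + 3*|4|^2 + 4*|1 + exp(-2*I*pi/3) + 2*exp(2*I*pi/3)|^2 + 4*|1 + 2*exp(-2*I*pi/3) + exp(2*I*pi/3)|^2]
  = (1/12)[(16) + (48) + (4) + (4)] = 72/12 = 6.
(Exp terms are combined using exp(i*s)*conj(exp(i*t)) = exp(i*(s-t)), and sums of them are collapsed using the identity that for every m > 1 the m distinct m-th roots of unity sum to 0, e.g. 1 + exp(2*I*pi/3) + exp(-2*I*pi/3) = 0.)
A character is irreducible iff <chi, chi> = 1, so this representation is reducible.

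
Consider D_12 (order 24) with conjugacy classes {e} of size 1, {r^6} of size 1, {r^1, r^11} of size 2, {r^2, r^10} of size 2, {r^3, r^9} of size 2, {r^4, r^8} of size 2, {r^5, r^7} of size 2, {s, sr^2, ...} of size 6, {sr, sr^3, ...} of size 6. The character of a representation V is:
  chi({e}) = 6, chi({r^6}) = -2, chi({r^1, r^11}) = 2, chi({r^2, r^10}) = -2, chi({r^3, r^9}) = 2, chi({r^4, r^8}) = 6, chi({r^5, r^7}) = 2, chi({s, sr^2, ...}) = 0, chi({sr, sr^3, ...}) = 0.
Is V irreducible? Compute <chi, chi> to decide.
Not irreducible (reducible): <chi, chi> = 6 > 1.

Argument: <chi, chi> = (1/|G|) sum_C |C| * |chi(C)|^2 = (1/24)[1*|6|^2 + 1*|-2|^2 + 2*|2|^2 + 2*|-2|^2 + 2*|2|^2 + 2*|6|^2 + 2*|2|^2 + 6*|0|^2 + 6*|0|^2]
  = (1/24)[(36) + (4) + (8) + (8) + (8) + (72) + (8) + (0) + (0)] = 144/24 = 6.
A character is irreducible iff <chi, chi> = 1, so this representation is reducible.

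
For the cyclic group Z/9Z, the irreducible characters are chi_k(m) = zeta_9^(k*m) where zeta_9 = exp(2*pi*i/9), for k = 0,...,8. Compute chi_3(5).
chi_3(5) = zeta_9^15 = exp(-2*I*pi/3)

Details: chi_3(5) = zeta_9^(3*5) = zeta_9^15. Since zeta_9^9 = 1, this equals zeta_9^6 = exp(2*pi*i*6/9) = exp(-2*I*pi/3).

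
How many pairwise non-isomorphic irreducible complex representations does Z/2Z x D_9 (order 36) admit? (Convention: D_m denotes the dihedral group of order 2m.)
12

Argument: The number of irreducible complex representations of a finite group equals its number of conjugacy classes. For a direct product, #classes(G x H) = #classes(G) * #classes(H). Z/2Z has 2 classes (abelian), D_9 has 6 classes, so 2 * 6 = 12, so Z/2Z x D_9 (order 36) has exactly 12 irreducible complex representations.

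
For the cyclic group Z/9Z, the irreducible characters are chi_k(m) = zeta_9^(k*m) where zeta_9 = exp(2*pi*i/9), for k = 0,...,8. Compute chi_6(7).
chi_6(7) = zeta_9^42 = exp(-2*I*pi/3)

chi_6(7) = zeta_9^(6*7) = zeta_9^42. Since zeta_9^9 = 1, this equals zeta_9^6 = exp(2*pi*i*6/9) = exp(-2*I*pi/3).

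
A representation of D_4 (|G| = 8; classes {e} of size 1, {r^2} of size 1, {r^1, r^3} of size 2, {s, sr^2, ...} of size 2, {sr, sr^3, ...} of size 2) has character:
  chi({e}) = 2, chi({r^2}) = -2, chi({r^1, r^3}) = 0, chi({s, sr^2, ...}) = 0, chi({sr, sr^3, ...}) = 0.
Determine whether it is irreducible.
Irreducible: <chi, chi> = 1.

Details: <chi, chi> = (1/|G|) sum_C |C| * |chi(C)|^2 = (1/8)[1*|2|^2 + 1*|-2|^2 + 2*|0|^2 + 2*|0|^2 + 2*|0|^2]
  = (1/8)[(4) + (4) + (0) + (0) + (0)] = 8/8 = 1.
A character is irreducible iff <chi, chi> = 1, so this representation is irreducible.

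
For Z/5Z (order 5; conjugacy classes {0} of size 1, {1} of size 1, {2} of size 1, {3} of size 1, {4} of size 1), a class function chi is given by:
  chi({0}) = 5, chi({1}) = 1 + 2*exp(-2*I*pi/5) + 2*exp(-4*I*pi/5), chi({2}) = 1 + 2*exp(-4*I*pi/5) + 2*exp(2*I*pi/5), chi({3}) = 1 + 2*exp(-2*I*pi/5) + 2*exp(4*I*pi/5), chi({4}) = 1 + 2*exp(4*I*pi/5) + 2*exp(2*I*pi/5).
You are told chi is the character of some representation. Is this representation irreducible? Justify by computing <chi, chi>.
Not irreducible (reducible): <chi, chi> = 9 > 1.

Explanation: <chi, chi> = (1/|G|) sum_C |C| * |chi(C)|^2 = (1/5)[1*|5|^2 + 1*|1 + 2*exp(-2*I*pi/5) + 2*exp(-4*I*pi/5)|^2 + 1*|1 + 2*exp(-4*I*pi/5) + 2*exp(2*I*pi/5)|^2 + 1*|1 + 2*exp(-2*I*pi/5) + 2*exp(4*I*pi/5)|^2 + 1*|1 + 2*exp(4*I*pi/5) + 2*exp(2*I*pi/5)|^2]
  = (1/5)[(25) + (9 + 6*exp(-2*I*pi/5) + 2*exp(-4*I*pi/5) + 2*exp(4*I*pi/5) + 6*exp(2*I*pi/5)) + (9 + 6*exp(-4*I*pi/5) + 2*exp(-2*I*pi/5) + 2*exp(2*I*pi/5) + 6*exp(4*I*pi/5)) + (9 + 6*exp(-4*I*pi/5) + 2*exp(-2*I*pi/5) + 2*exp(2*I*pi/5) + 6*exp(4*I*pi/5)) + (9 + 6*exp(-2*I*pi/5) + 2*exp(-4*I*pi/5) + 2*exp(4*I*pi/5) + 6*exp(2*I*pi/5))] = 45/5 = 9.
(Exp terms are combined using exp(i*s)*conj(exp(i*t)) = exp(i*(s-t)), and sums of them are collapsed using the identity that for every m > 1 the m distinct m-th roots of unity sum to 0, e.g. 1 + exp(2*I*pi/3) + exp(-2*I*pi/3) = 0.)
A character is irreducible iff <chi, chi> = 1, so this representation is reducible.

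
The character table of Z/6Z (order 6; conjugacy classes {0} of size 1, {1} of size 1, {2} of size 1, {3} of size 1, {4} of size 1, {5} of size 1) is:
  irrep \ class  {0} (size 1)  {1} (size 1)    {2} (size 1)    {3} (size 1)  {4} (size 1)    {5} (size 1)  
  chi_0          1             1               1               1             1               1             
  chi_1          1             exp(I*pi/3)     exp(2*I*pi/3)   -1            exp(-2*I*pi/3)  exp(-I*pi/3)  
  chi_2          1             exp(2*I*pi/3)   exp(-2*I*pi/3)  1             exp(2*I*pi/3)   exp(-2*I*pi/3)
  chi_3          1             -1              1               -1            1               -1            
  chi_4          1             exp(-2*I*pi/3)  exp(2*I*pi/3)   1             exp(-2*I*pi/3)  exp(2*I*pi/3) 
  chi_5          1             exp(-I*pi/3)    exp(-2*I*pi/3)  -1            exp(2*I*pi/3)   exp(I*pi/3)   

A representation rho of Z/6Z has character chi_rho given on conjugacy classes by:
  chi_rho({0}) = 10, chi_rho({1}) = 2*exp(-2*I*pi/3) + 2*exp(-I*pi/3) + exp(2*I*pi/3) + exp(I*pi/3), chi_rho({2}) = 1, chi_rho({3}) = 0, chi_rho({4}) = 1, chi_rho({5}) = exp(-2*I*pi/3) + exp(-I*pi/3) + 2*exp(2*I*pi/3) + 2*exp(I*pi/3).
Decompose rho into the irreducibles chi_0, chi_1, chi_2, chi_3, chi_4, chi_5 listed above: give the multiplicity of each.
Multiplicities: chi_0: 2, chi_1: 1, chi_2: 1, chi_3: 2, chi_4: 2, chi_5: 2.

Reasoning: Use <chi_rho, chi> = (1/|G|) sum_C |C| * chi_rho(C) * conj(chi(C)) with |G| = 6 for each irreducible chi in the table:
  <chi_rho, chi_0> = (1/6)[1*(10)*conj(1) + 1*(2*exp(-2*I*pi/3) + 2*exp(-I*pi/3) + exp(2*I*pi/3) + exp(I*pi/3))*conj(1) + 1*(1)*conj(1) + 1*(0)*conj(1) + 1*(1)*conj(1) + 1*(exp(-2*I*pi/3) + exp(-I*pi/3) + 2*exp(2*I*pi/3) + 2*exp(I*pi/3))*conj(1)]
      = (1/6)[(10) + (2*exp(-2*I*pi/3) + 2*exp(-I*pi/3) + exp(2*I*pi/3) + exp(I*pi/3)) + (1) + (0) + (1) + (exp(-2*I*pi/3) + exp(-I*pi/3) + 2*exp(2*I*pi/3) + 2*exp(I*pi/3))] = 12/6 = 2
  <chi_rho, chi_1> = (1/6)[1*(10)*conj(1) + 1*(2*exp(-2*I*pi/3) + 2*exp(-I*pi/3) + exp(2*I*pi/3) + exp(I*pi/3))*conj(exp(I*pi/3)) + 1*(1)*conj(exp(2*I*pi/3)) + 1*(0)*conj(-1) + 1*(1)*conj(exp(-2*I*pi/3)) + 1*(exp(-2*I*pi/3) + exp(-I*pi/3) + 2*exp(2*I*pi/3) + 2*exp(I*pi/3))*conj(exp(-I*pi/3))]
      = (1/6)[(10) + (-1 + 2*exp(-2*I*pi/3) + exp(I*pi/3)) + (3 + 4*exp(-2*I*pi/3) + 3*exp(2*I*pi/3)) + (0) + (3 + 3*exp(-2*I*pi/3) + 4*exp(2*I*pi/3)) + (-1 + exp(-I*pi/3) + 2*exp(2*I*pi/3))] = 6/6 = 1
  <chi_rho, chi_2> = (1/6)[1*(10)*conj(1) + 1*(2*exp(-2*I*pi/3) + 2*exp(-I*pi/3) + exp(2*I*pi/3) + exp(I*pi/3))*conj(exp(2*I*pi/3)) + 1*(1)*conj(exp(-2*I*pi/3)) + 1*(0)*conj(1) + 1*(1)*conj(exp(2*I*pi/3)) + 1*(exp(-2*I*pi/3) + exp(-I*pi/3) + 2*exp(2*I*pi/3) + 2*exp(I*pi/3))*conj(exp(-2*I*pi/3))]
      = (1/6)[(10) + (-1 + exp(-I*pi/3) + 2*exp(2*I*pi/3)) + (3 + 3*exp(-2*I*pi/3) + 4*exp(2*I*pi/3)) + (0) + (3 + 4*exp(-2*I*pi/3) + 3*exp(2*I*pi/3)) + (-1 + 2*exp(-2*I*pi/3) + exp(I*pi/3))] = 6/6 = 1
  <chi_rho, chi_3> = (1/6)[1*(10)*conj(1) + 1*(2*exp(-2*I*pi/3) + 2*exp(-I*pi/3) + exp(2*I*pi/3) + exp(I*pi/3))*conj(-1) + 1*(1)*conj(1) + 1*(0)*conj(-1) + 1*(1)*conj(1) + 1*(exp(-2*I*pi/3) + exp(-I*pi/3) + 2*exp(2*I*pi/3) + 2*exp(I*pi/3))*conj(-1)]
      = (1/6)[(10) + (-exp(I*pi/3) - exp(2*I*pi/3) - 2*exp(-I*pi/3) - 2*exp(-2*I*pi/3)) + (1) + (0) + (1) + (-2*exp(I*pi/3) - 2*exp(2*I*pi/3) - exp(-I*pi/3) - exp(-2*I*pi/3))] = 12/6 = 2
  <chi_rho, chi_4> = (1/6)[1*(10)*conj(1) + 1*(2*exp(-2*I*pi/3) + 2*exp(-I*pi/3) + exp(2*I*pi/3) + exp(I*pi/3))*conj(exp(-2*I*pi/3)) + 1*(1)*conj(exp(2*I*pi/3)) + 1*(0)*conj(1) + 1*(1)*conj(exp(-2*I*pi/3)) + 1*(exp(-2*I*pi/3) + exp(-I*pi/3) + 2*exp(2*I*pi/3) + 2*exp(I*pi/3))*conj(exp(2*I*pi/3))]
      = (1/6)[(10) + (1 + exp(-2*I*pi/3) + 2*exp(I*pi/3)) + (3 + 4*exp(-2*I*pi/3) + 3*exp(2*I*pi/3)) + (0) + (3 + 3*exp(-2*I*pi/3) + 4*exp(2*I*pi/3)) + (1 + 2*exp(-I*pi/3) + exp(2*I*pi/3))] = 12/6 = 2
  <chi_rho, chi_5> = (1/6)[1*(10)*conj(1) + 1*(2*exp(-2*I*pi/3) + 2*exp(-I*pi/3) + exp(2*I*pi/3) + exp(I*pi/3))*conj(exp(-I*pi/3)) + 1*(1)*conj(exp(-2*I*pi/3)) + 1*(0)*conj(-1) + 1*(1)*conj(exp(2*I*pi/3)) + 1*(exp(-2*I*pi/3) + exp(-I*pi/3) + 2*exp(2*I*pi/3) + 2*exp(I*pi/3))*conj(exp(I*pi/3))]
      = (1/6)[(10) + (1 + 2*exp(-I*pi/3) + exp(2*I*pi/3)) + (3 + 3*exp(-2*I*pi/3) + 4*exp(2*I*pi/3)) + (0) + (3 + 4*exp(-2*I*pi/3) + 3*exp(2*I*pi/3)) + (1 + exp(-2*I*pi/3) + 2*exp(I*pi/3))] = 12/6 = 2
(Exp terms are combined using exp(i*s)*conj(exp(i*t)) = exp(i*(s-t)), and sums of them are collapsed using the identity that for every m > 1 the m distinct m-th roots of unity sum to 0, e.g. 1 + exp(2*I*pi/3) + exp(-2*I*pi/3) = 0.)
Dimension check: dim(rho) = sum (mult * dim) = 2*1 + 1*1 + 1*1 + 2*1 + 2*1 + 2*1 = 10 = chi_rho(e) = 10.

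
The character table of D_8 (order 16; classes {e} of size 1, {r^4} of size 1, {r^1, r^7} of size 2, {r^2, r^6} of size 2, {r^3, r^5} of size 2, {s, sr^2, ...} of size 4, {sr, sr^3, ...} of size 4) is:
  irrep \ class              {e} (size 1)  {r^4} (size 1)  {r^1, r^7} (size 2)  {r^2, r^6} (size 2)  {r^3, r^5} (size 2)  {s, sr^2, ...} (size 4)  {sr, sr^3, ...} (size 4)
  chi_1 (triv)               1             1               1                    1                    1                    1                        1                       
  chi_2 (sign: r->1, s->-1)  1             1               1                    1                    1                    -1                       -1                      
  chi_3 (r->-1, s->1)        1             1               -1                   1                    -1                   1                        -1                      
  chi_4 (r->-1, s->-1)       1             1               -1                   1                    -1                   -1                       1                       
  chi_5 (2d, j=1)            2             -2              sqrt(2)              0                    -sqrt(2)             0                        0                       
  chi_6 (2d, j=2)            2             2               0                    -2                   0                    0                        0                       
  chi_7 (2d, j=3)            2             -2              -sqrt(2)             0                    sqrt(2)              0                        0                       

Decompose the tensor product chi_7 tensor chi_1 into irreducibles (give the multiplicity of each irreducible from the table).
chi_7 tensor chi_1 = chi_7 (all other irreducibles have multiplicity 0).

Explanation: The character of a tensor product is the pointwise product (chi_7 * chi_1)(C) = chi_7(C) * chi_1(C):
  {e}: (2)*(1), {r^4}: (-2)*(1), {r^1, r^7}: (-sqrt(2))*(1), {r^2, r^6}: (0)*(1), {r^3, r^5}: (sqrt(2))*(1), {s, sr^2, ...}: (0)*(1), {sr, sr^3, ...}: (0)*(1)
so (chi_7 * chi_1) takes values
  {e} -> 2, {r^4} -> -2, {r^1, r^7} -> -sqrt(2), {r^2, r^6} -> 0, {r^3, r^5} -> sqrt(2), {s, sr^2, ...} -> 0, {sr, sr^3, ...} -> 0.
Now take the inner product of this character with each irreducible chi from the table, <chi_7*chi_1, chi> = (1/16) sum_C |C| (chi_7*chi_1)(C) conj(chi(C)):
  <chi_7*chi_1, chi_1> = (1/16)[1*(2)*conj(1) + 1*(-2)*conj(1) + 2*(-sqrt(2))*conj(1) + 2*(0)*conj(1) + 2*(sqrt(2))*conj(1) + 4*(0)*conj(1) + 4*(0)*conj(1)]
      = (1/16)[(2) + (-2) + (-2*sqrt(2)) + (0) + (2*sqrt(2)) + (0) + (0)] = 0/16 = 0
  <chi_7*chi_1, chi_2> = (1/16)[1*(2)*conj(1) + 1*(-2)*conj(1) + 2*(-sqrt(2))*conj(1) + 2*(0)*conj(1) + 2*(sqrt(2))*conj(1) + 4*(0)*conj(-1) + 4*(0)*conj(-1)]
      = (1/16)[(2) + (-2) + (-2*sqrt(2)) + (0) + (2*sqrt(2)) + (0) + (0)] = 0/16 = 0
  <chi_7*chi_1, chi_3> = (1/16)[1*(2)*conj(1) + 1*(-2)*conj(1) + 2*(-sqrt(2))*conj(-1) + 2*(0)*conj(1) + 2*(sqrt(2))*conj(-1) + 4*(0)*conj(1) + 4*(0)*conj(-1)]
      = (1/16)[(2) + (-2) + (2*sqrt(2)) + (0) + (-2*sqrt(2)) + (0) + (0)] = 0/16 = 0
  <chi_7*chi_1, chi_4> = (1/16)[1*(2)*conj(1) + 1*(-2)*conj(1) + 2*(-sqrt(2))*conj(-1) + 2*(0)*conj(1) + 2*(sqrt(2))*conj(-1) + 4*(0)*conj(-1) + 4*(0)*conj(1)]
      = (1/16)[(2) + (-2) + (2*sqrt(2)) + (0) + (-2*sqrt(2)) + (0) + (0)] = 0/16 = 0
  <chi_7*chi_1, chi_5> = (1/16)[1*(2)*conj(2) + 1*(-2)*conj(-2) + 2*(-sqrt(2))*conj(sqrt(2)) + 2*(0)*conj(0) + 2*(sqrt(2))*conj(-sqrt(2)) + 4*(0)*conj(0) + 4*(0)*conj(0)]
      = (1/16)[(4) + (4) + (-4) + (0) + (-4) + (0) + (0)] = 0/16 = 0
  <chi_7*chi_1, chi_6> = (1/16)[1*(2)*conj(2) + 1*(-2)*conj(2) + 2*(-sqrt(2))*conj(0) + 2*(0)*conj(-2) + 2*(sqrt(2))*conj(0) + 4*(0)*conj(0) + 4*(0)*conj(0)]
      = (1/16)[(4) + (-4) + (0) + (0) + (0) + (0) + (0)] = 0/16 = 0
  <chi_7*chi_1, chi_7> = (1/16)[1*(2)*conj(2) + 1*(-2)*conj(-2) + 2*(-sqrt(2))*conj(-sqrt(2)) + 2*(0)*conj(0) + 2*(sqrt(2))*conj(sqrt(2)) + 4*(0)*conj(0) + 4*(0)*conj(0)]
      = (1/16)[(4) + (4) + (4) + (0) + (4) + (0) + (0)] = 16/16 = 1
Hence the multiplicities are chi_7: 1. Dimension check: dim(chi_7)*dim(chi_1) = 2*1 = 2 and sum (mult * dim) = 1*2 = 2.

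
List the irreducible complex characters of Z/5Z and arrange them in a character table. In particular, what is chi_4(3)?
Character table of Z/5Z (irreps indexed chi_0,...,chi_4 with chi_k(m) = zeta_5^(k*m), zeta_5 = exp(2*pi*i/5)):
  irrep \ class  {0} (size 1)  {1} (size 1)    {2} (size 1)    {3} (size 1)    {4} (size 1)  
  chi_0          1             1               1               1               1             
  chi_1          1             exp(2*I*pi/5)   exp(4*I*pi/5)   exp(-4*I*pi/5)  exp(-2*I*pi/5)
  chi_2          1             exp(4*I*pi/5)   exp(-2*I*pi/5)  exp(2*I*pi/5)   exp(-4*I*pi/5)
  chi_3          1             exp(-4*I*pi/5)  exp(2*I*pi/5)   exp(-2*I*pi/5)  exp(4*I*pi/5) 
  chi_4          1             exp(-2*I*pi/5)  exp(-4*I*pi/5)  exp(4*I*pi/5)   exp(2*I*pi/5) 

Spot check: chi_4(3) = zeta_5^(4*3) = zeta_5^12 = exp(4*I*pi/5).

Explanation: Z/5Z is abelian, so all 5 irreducible complex representations are 1-dimensional. They are given by chi_k(m) = zeta_5^(k*m) for k = 0,...,4. Row orthogonality: sum_m chi_k(m) conj(chi_l(m)) = 5 * [k = l].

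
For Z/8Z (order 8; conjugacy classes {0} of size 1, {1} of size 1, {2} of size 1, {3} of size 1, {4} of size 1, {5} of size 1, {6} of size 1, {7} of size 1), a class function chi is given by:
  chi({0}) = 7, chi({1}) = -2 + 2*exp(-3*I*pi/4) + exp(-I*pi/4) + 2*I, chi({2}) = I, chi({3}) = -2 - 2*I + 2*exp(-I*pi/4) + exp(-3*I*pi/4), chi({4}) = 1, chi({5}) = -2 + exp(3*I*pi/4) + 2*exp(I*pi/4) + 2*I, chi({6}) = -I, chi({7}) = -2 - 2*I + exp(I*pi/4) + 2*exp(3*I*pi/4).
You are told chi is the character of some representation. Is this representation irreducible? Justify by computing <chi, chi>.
Not irreducible (reducible): <chi, chi> = 13 > 1.

Proof sketch: <chi, chi> = (1/|G|) sum_C |C| * |chi(C)|^2 = (1/8)[1*|7|^2 + 1*|-2 + 2*exp(-3*I*pi/4) + exp(-I*pi/4) + 2*I|^2 + 1*|I|^2 + 1*|-2 - 2*I + 2*exp(-I*pi/4) + exp(-3*I*pi/4)|^2 + 1*|1|^2 + 1*|-2 + exp(3*I*pi/4) + 2*exp(I*pi/4) + 2*I|^2 + 1*|-I|^2 + 1*|-2 - 2*I + exp(I*pi/4) + 2*exp(3*I*pi/4)|^2]
  = (1/8)[(49) + (13 - 4*exp(I*pi/4) - 2*exp(3*I*pi/4) - 6*exp(-I*pi/4)) + (1) + (13 - 6*exp(3*I*pi/4) - 2*exp(-I*pi/4) - 4*exp(-3*I*pi/4)) + (1) + (13 - 6*exp(3*I*pi/4) - 2*exp(-I*pi/4) - 4*exp(-3*I*pi/4)) + (1) + (13 - 4*exp(I*pi/4) - 2*exp(3*I*pi/4) - 6*exp(-I*pi/4))] = 104/8 = 13.
(Exp terms are combined using exp(i*s)*conj(exp(i*t)) = exp(i*(s-t)), and sums of them are collapsed using the identity that for every m > 1 the m distinct m-th roots of unity sum to 0, e.g. 1 + exp(2*I*pi/3) + exp(-2*I*pi/3) = 0.)
A character is irreducible iff <chi, chi> = 1, so this representation is reducible.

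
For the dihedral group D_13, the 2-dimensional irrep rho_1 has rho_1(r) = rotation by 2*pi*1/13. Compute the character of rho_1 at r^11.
chi_{rho_1}(r^11) = 2*cos(2*pi*1*11/13) = 2*cos(4*pi/13)

Why: rho_1(r^11) is rotation by angle 2*pi*1*11/13, whose trace is 2*cos(2*pi*1*11/13) = 2*cos(4*pi/13).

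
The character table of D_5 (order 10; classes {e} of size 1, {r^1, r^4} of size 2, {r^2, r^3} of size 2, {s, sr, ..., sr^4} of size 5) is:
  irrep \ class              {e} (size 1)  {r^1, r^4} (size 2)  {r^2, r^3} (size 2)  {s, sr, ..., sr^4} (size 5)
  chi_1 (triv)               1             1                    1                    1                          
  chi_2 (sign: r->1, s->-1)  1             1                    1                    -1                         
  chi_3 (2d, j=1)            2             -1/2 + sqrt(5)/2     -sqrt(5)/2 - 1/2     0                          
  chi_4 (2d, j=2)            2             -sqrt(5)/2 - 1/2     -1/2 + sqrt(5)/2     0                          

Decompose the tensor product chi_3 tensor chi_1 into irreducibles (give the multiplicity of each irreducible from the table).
chi_3 tensor chi_1 = chi_3 (all other irreducibles have multiplicity 0).

Why: The character of a tensor product is the pointwise product (chi_3 * chi_1)(C) = chi_3(C) * chi_1(C):
  {e}: (2)*(1), {r^1, r^4}: (-1/2 + sqrt(5)/2)*(1), {r^2, r^3}: (-sqrt(5)/2 - 1/2)*(1), {s, sr, ..., sr^4}: (0)*(1)
so (chi_3 * chi_1) takes values
  {e} -> 2, {r^1, r^4} -> -1/2 + sqrt(5)/2, {r^2, r^3} -> -sqrt(5)/2 - 1/2, {s, sr, ..., sr^4} -> 0.
Now take the inner product of this character with each irreducible chi from the table, <chi_3*chi_1, chi> = (1/10) sum_C |C| (chi_3*chi_1)(C) conj(chi(C)):
  <chi_3*chi_1, chi_1> = (1/10)[1*(2)*conj(1) + 2*(-1/2 + sqrt(5)/2)*conj(1) + 2*(-sqrt(5)/2 - 1/2)*conj(1) + 5*(0)*conj(1)]
      = (1/10)[(2) + (-1 + sqrt(5)) + (-sqrt(5) - 1) + (0)] = 0/10 = 0
  <chi_3*chi_1, chi_2> = (1/10)[1*(2)*conj(1) + 2*(-1/2 + sqrt(5)/2)*conj(1) + 2*(-sqrt(5)/2 - 1/2)*conj(1) + 5*(0)*conj(-1)]
      = (1/10)[(2) + (-1 + sqrt(5)) + (-sqrt(5) - 1) + (0)] = 0/10 = 0
  <chi_3*chi_1, chi_3> = (1/10)[1*(2)*conj(2) + 2*(-1/2 + sqrt(5)/2)*conj(-1/2 + sqrt(5)/2) + 2*(-sqrt(5)/2 - 1/2)*conj(-sqrt(5)/2 - 1/2) + 5*(0)*conj(0)]
      = (1/10)[(4) + (3 - sqrt(5)) + (sqrt(5) + 3) + (0)] = 10/10 = 1
  <chi_3*chi_1, chi_4> = (1/10)[1*(2)*conj(2) + 2*(-1/2 + sqrt(5)/2)*conj(-sqrt(5)/2 - 1/2) + 2*(-sqrt(5)/2 - 1/2)*conj(-1/2 + sqrt(5)/2) + 5*(0)*conj(0)]
      = (1/10)[(4) + (-2) + (-2) + (0)] = 0/10 = 0
Hence the multiplicities are chi_3: 1. Dimension check: dim(chi_3)*dim(chi_1) = 2*1 = 2 and sum (mult * dim) = 1*2 = 2.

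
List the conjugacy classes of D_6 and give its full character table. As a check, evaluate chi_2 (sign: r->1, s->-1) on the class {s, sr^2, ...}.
Conjugacy classes: {e} of size 1, {r^3} of size 1, {r^1, r^5} of size 2, {r^2, r^4} of size 2, {s, sr^2, ...} of size 3, {sr, sr^3, ...} of size 3.
Character table:
  irrep \ class              {e} (size 1)  {r^3} (size 1)  {r^1, r^5} (size 2)  {r^2, r^4} (size 2)  {s, sr^2, ...} (size 3)  {sr, sr^3, ...} (size 3)
  chi_1 (triv)               1             1               1                    1                    1                        1                       
  chi_2 (sign: r->1, s->-1)  1             1               1                    1                    -1                       -1                      
  chi_3 (r->-1, s->1)        1             -1              -1                   1                    1                        -1                      
  chi_4 (r->-1, s->-1)       1             -1              -1                   1                    -1                       1                       
  chi_5 (2d, j=1)            2             -2              1                    -1                   0                        0                       
  chi_6 (2d, j=2)            2             2               -1                   -1                   0                        0                       

Spot check: chi_2 (sign: r->1, s->-1) on {s, sr^2, ...} = -1.

Working: D_6 has order 2*6 = 12 with 6 conjugacy classes, hence 6 irreducibles. Sum of squared dims 1 + 1 + 1 + 1 + 4 + 4 = 12 = |G|. Linear characters come from the abelianisation; the 2-dimensional irreps have character r^k -> 2*cos(2*pi*j*k/6), reflections -> 0.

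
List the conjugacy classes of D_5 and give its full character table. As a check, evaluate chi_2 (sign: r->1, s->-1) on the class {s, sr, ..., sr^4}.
Conjugacy classes: {e} of size 1, {r^1, r^4} of size 2, {r^2, r^3} of size 2, {s, sr, ..., sr^4} of size 5.
Character table:
  irrep \ class              {e} (size 1)  {r^1, r^4} (size 2)  {r^2, r^3} (size 2)  {s, sr, ..., sr^4} (size 5)
  chi_1 (triv)               1             1                    1                    1                          
  chi_2 (sign: r->1, s->-1)  1             1                    1                    -1                         
  chi_3 (2d, j=1)            2             -1/2 + sqrt(5)/2     -sqrt(5)/2 - 1/2     0                          
  chi_4 (2d, j=2)            2             -sqrt(5)/2 - 1/2     -1/2 + sqrt(5)/2     0                          

Spot check: chi_2 (sign: r->1, s->-1) on {s, sr, ..., sr^4} = -1.

Working: D_5 has order 2*5 = 10 with 4 conjugacy classes, hence 4 irreducibles. Sum of squared dims 1 + 1 + 4 + 4 = 10 = |G|. Linear characters come from the abelianisation; the 2-dimensional irreps have character r^k -> 2*cos(2*pi*j*k/5), reflections -> 0.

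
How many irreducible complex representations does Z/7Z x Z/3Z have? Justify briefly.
21

Justification: The number of irreducible complex representations of a finite group equals its number of conjugacy classes. Z/7Z x Z/3Z is abelian of order 21, so every element is its own conjugacy class: 21 classes, so Z/7Z x Z/3Z (order 21) has exactly 21 irreducible complex representations.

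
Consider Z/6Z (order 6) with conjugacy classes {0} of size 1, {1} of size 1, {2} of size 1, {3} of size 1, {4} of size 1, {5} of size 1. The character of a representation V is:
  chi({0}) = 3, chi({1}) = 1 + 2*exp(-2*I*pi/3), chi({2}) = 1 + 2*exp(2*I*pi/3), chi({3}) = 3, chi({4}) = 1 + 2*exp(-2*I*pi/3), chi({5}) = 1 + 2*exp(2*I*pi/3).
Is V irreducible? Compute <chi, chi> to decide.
Not irreducible (reducible): <chi, chi> = 5 > 1.

Justification: <chi, chi> = (1/|G|) sum_C |C| * |chi(C)|^2 = (1/6)[1*|3|^2 + 1*|1 + 2*exp(-2*I*pi/3)|^2 + 1*|1 + 2*exp(2*I*pi/3)|^2 + 1*|3|^2 + 1*|1 + 2*exp(-2*I*pi/3)|^2 + 1*|1 + 2*exp(2*I*pi/3)|^2]
  = (1/6)[(9) + (3) + (3) + (9) + (3) + (3)] = 30/6 = 5.
(Exp terms are combined using exp(i*s)*conj(exp(i*t)) = exp(i*(s-t)), and sums of them are collapsed using the identity that for every m > 1 the m distinct m-th roots of unity sum to 0, e.g. 1 + exp(2*I*pi/3) + exp(-2*I*pi/3) = 0.)
A character is irreducible iff <chi, chi> = 1, so this representation is reducible.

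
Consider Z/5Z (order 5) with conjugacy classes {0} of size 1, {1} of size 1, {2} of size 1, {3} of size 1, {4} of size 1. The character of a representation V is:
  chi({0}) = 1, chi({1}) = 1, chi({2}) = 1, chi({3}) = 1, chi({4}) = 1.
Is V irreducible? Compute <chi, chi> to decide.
Irreducible: <chi, chi> = 1.

<chi, chi> = (1/|G|) sum_C |C| * |chi(C)|^2 = (1/5)[1*|1|^2 + 1*|1|^2 + 1*|1|^2 + 1*|1|^2 + 1*|1|^2]
  = (1/5)[(1) + (1) + (1) + (1) + (1)] = 5/5 = 1.
(Exp terms are combined using exp(i*s)*conj(exp(i*t)) = exp(i*(s-t)), and sums of them are collapsed using the identity that for every m > 1 the m distinct m-th roots of unity sum to 0, e.g. 1 + exp(2*I*pi/3) + exp(-2*I*pi/3) = 0.)
A character is irreducible iff <chi, chi> = 1, so this representation is irreducible.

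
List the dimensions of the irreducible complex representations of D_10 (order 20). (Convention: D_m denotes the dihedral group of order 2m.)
Dimensions: 1, 1, 1, 1, 2, 2, 2, 2

Solution. There are 8 irreducibles (= number of conjugacy classes). Their dimensions d_i satisfy sum d_i^2 = |G| = 20: 1 + 1 + 1 + 1 + 4 + 4 + 4 + 4 = 20.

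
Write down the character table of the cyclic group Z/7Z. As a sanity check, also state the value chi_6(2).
Character table of Z/7Z (irreps indexed chi_0,...,chi_6 with chi_k(m) = zeta_7^(k*m), zeta_7 = exp(2*pi*i/7)):
  irrep \ class  {0} (size 1)  {1} (size 1)    {2} (size 1)    {3} (size 1)    {4} (size 1)    {5} (size 1)    {6} (size 1)  
  chi_0          1             1               1               1               1               1               1             
  chi_1          1             exp(2*I*pi/7)   exp(4*I*pi/7)   exp(6*I*pi/7)   exp(-6*I*pi/7)  exp(-4*I*pi/7)  exp(-2*I*pi/7)
  chi_2          1             exp(4*I*pi/7)   exp(-6*I*pi/7)  exp(-2*I*pi/7)  exp(2*I*pi/7)   exp(6*I*pi/7)   exp(-4*I*pi/7)
  chi_3          1             exp(6*I*pi/7)   exp(-2*I*pi/7)  exp(4*I*pi/7)   exp(-4*I*pi/7)  exp(2*I*pi/7)   exp(-6*I*pi/7)
  chi_4          1             exp(-6*I*pi/7)  exp(2*I*pi/7)   exp(-4*I*pi/7)  exp(4*I*pi/7)   exp(-2*I*pi/7)  exp(6*I*pi/7) 
  chi_5          1             exp(-4*I*pi/7)  exp(6*I*pi/7)   exp(2*I*pi/7)   exp(-2*I*pi/7)  exp(-6*I*pi/7)  exp(4*I*pi/7) 
  chi_6          1             exp(-2*I*pi/7)  exp(-4*I*pi/7)  exp(-6*I*pi/7)  exp(6*I*pi/7)   exp(4*I*pi/7)   exp(2*I*pi/7) 

Spot check: chi_6(2) = zeta_7^(6*2) = zeta_7^12 = exp(-4*I*pi/7).

Reasoning: Z/7Z is abelian, so all 7 irreducible complex representations are 1-dimensional. They are given by chi_k(m) = zeta_7^(k*m) for k = 0,...,6. Row orthogonality: sum_m chi_k(m) conj(chi_l(m)) = 7 * [k = l].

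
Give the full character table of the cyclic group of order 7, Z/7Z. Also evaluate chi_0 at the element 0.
Character table of Z/7Z (irreps indexed chi_0,...,chi_6 with chi_k(m) = zeta_7^(k*m), zeta_7 = exp(2*pi*i/7)):
  irrep \ class  {0} (size 1)  {1} (size 1)    {2} (size 1)    {3} (size 1)    {4} (size 1)    {5} (size 1)    {6} (size 1)  
  chi_0          1             1               1               1               1               1               1             
  chi_1          1             exp(2*I*pi/7)   exp(4*I*pi/7)   exp(6*I*pi/7)   exp(-6*I*pi/7)  exp(-4*I*pi/7)  exp(-2*I*pi/7)
  chi_2          1             exp(4*I*pi/7)   exp(-6*I*pi/7)  exp(-2*I*pi/7)  exp(2*I*pi/7)   exp(6*I*pi/7)   exp(-4*I*pi/7)
  chi_3          1             exp(6*I*pi/7)   exp(-2*I*pi/7)  exp(4*I*pi/7)   exp(-4*I*pi/7)  exp(2*I*pi/7)   exp(-6*I*pi/7)
  chi_4          1             exp(-6*I*pi/7)  exp(2*I*pi/7)   exp(-4*I*pi/7)  exp(4*I*pi/7)   exp(-2*I*pi/7)  exp(6*I*pi/7) 
  chi_5          1             exp(-4*I*pi/7)  exp(6*I*pi/7)   exp(2*I*pi/7)   exp(-2*I*pi/7)  exp(-6*I*pi/7)  exp(4*I*pi/7) 
  chi_6          1             exp(-2*I*pi/7)  exp(-4*I*pi/7)  exp(-6*I*pi/7)  exp(6*I*pi/7)   exp(4*I*pi/7)   exp(2*I*pi/7) 

Spot check: chi_0(0) = zeta_7^(0*0) = zeta_7^0 = 1.

Why: Z/7Z is abelian, so all 7 irreducible complex representations are 1-dimensional. They are given by chi_k(m) = zeta_7^(k*m) for k = 0,...,6. Row orthogonality: sum_m chi_k(m) conj(chi_l(m)) = 7 * [k = l].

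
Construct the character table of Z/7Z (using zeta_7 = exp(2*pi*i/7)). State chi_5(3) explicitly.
Character table of Z/7Z (irreps indexed chi_0,...,chi_6 with chi_k(m) = zeta_7^(k*m), zeta_7 = exp(2*pi*i/7)):
  irrep \ class  {0} (size 1)  {1} (size 1)    {2} (size 1)    {3} (size 1)    {4} (size 1)    {5} (size 1)    {6} (size 1)  
  chi_0          1             1               1               1               1               1               1             
  chi_1          1             exp(2*I*pi/7)   exp(4*I*pi/7)   exp(6*I*pi/7)   exp(-6*I*pi/7)  exp(-4*I*pi/7)  exp(-2*I*pi/7)
  chi_2          1             exp(4*I*pi/7)   exp(-6*I*pi/7)  exp(-2*I*pi/7)  exp(2*I*pi/7)   exp(6*I*pi/7)   exp(-4*I*pi/7)
  chi_3          1             exp(6*I*pi/7)   exp(-2*I*pi/7)  exp(4*I*pi/7)   exp(-4*I*pi/7)  exp(2*I*pi/7)   exp(-6*I*pi/7)
  chi_4          1             exp(-6*I*pi/7)  exp(2*I*pi/7)   exp(-4*I*pi/7)  exp(4*I*pi/7)   exp(-2*I*pi/7)  exp(6*I*pi/7) 
  chi_5          1             exp(-4*I*pi/7)  exp(6*I*pi/7)   exp(2*I*pi/7)   exp(-2*I*pi/7)  exp(-6*I*pi/7)  exp(4*I*pi/7) 
  chi_6          1             exp(-2*I*pi/7)  exp(-4*I*pi/7)  exp(-6*I*pi/7)  exp(6*I*pi/7)   exp(4*I*pi/7)   exp(2*I*pi/7) 

Spot check: chi_5(3) = zeta_7^(5*3) = zeta_7^15 = exp(2*I*pi/7).

Derivation: Z/7Z is abelian, so all 7 irreducible complex representations are 1-dimensional. They are given by chi_k(m) = zeta_7^(k*m) for k = 0,...,6. Row orthogonality: sum_m chi_k(m) conj(chi_l(m)) = 7 * [k = l].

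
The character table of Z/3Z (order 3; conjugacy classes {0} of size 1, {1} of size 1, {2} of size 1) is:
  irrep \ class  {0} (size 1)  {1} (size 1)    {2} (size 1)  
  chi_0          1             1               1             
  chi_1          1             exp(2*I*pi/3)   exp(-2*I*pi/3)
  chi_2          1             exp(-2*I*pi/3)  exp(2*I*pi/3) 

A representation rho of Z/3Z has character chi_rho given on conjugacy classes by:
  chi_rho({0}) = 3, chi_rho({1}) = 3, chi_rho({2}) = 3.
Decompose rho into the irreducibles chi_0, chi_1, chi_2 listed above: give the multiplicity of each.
Multiplicities: chi_0: 3, chi_1: 0, chi_2: 0.

Solution. Use <chi_rho, chi> = (1/|G|) sum_C |C| * chi_rho(C) * conj(chi(C)) with |G| = 3 for each irreducible chi in the table:
  <chi_rho, chi_0> = (1/3)[1*(3)*conj(1) + 1*(3)*conj(1) + 1*(3)*conj(1)]
      = (1/3)[(3) + (3) + (3)] = 9/3 = 3
  <chi_rho, chi_1> = (1/3)[1*(3)*conj(1) + 1*(3)*conj(exp(2*I*pi/3)) + 1*(3)*conj(exp(-2*I*pi/3))]
      = (1/3)[(3) + (3*exp(-2*I*pi/3)) + (3*exp(2*I*pi/3))] = 0/3 = 0
  <chi_rho, chi_2> = (1/3)[1*(3)*conj(1) + 1*(3)*conj(exp(-2*I*pi/3)) + 1*(3)*conj(exp(2*I*pi/3))]
      = (1/3)[(3) + (3*exp(2*I*pi/3)) + (3*exp(-2*I*pi/3))] = 0/3 = 0
(Exp terms are combined using exp(i*s)*conj(exp(i*t)) = exp(i*(s-t)), and sums of them are collapsed using the identity that for every m > 1 the m distinct m-th roots of unity sum to 0, e.g. 1 + exp(2*I*pi/3) + exp(-2*I*pi/3) = 0.)
Dimension check: dim(rho) = sum (mult * dim) = 3*1 + 0*1 + 0*1 = 3 = chi_rho(e) = 3.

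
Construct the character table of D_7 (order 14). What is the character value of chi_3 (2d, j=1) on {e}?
Conjugacy classes: {e} of size 1, {r^1, r^6} of size 2, {r^2, r^5} of size 2, {r^3, r^4} of size 2, {s, sr, ..., sr^6} of size 7.
Character table:
  irrep \ class              {e} (size 1)  {r^1, r^6} (size 2)  {r^2, r^5} (size 2)  {r^3, r^4} (size 2)  {s, sr, ..., sr^6} (size 7)
  chi_1 (triv)               1             1                    1                    1                    1                          
  chi_2 (sign: r->1, s->-1)  1             1                    1                    1                    -1                         
  chi_3 (2d, j=1)            2             2*cos(2*pi/7)        -2*cos(3*pi/7)       -2*cos(pi/7)         0                          
  chi_4 (2d, j=2)            2             -2*cos(3*pi/7)       -2*cos(pi/7)         2*cos(2*pi/7)        0                          
  chi_5 (2d, j=3)            2             -2*cos(pi/7)         2*cos(2*pi/7)        -2*cos(3*pi/7)       0                          

Spot check: chi_3 (2d, j=1) on {e} = 2.

Explanation: D_7 has order 2*7 = 14 with 5 conjugacy classes, hence 5 irreducibles. Sum of squared dims 1 + 1 + 4 + 4 + 4 = 14 = |G|. Linear characters come from the abelianisation; the 2-dimensional irreps have character r^k -> 2*cos(2*pi*j*k/7), reflections -> 0.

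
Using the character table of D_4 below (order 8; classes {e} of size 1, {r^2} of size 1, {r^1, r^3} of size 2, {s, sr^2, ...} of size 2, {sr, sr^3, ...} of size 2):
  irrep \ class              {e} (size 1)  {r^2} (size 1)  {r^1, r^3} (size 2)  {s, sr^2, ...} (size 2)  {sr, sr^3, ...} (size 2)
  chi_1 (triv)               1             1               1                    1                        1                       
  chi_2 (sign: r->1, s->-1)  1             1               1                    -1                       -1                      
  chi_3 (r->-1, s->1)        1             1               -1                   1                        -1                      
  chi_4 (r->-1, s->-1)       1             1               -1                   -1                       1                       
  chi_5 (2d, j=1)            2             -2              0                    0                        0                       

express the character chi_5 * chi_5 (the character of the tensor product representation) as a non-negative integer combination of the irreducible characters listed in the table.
chi_5 tensor chi_5 = chi_1 + chi_2 + chi_3 + chi_4 (all other irreducibles have multiplicity 0).

Argument: The character of a tensor product is the pointwise product (chi_5 * chi_5)(C) = chi_5(C) * chi_5(C):
  {e}: (2)*(2), {r^2}: (-2)*(-2), {r^1, r^3}: (0)*(0), {s, sr^2, ...}: (0)*(0), {sr, sr^3, ...}: (0)*(0)
so (chi_5 * chi_5) takes values
  {e} -> 4, {r^2} -> 4, {r^1, r^3} -> 0, {s, sr^2, ...} -> 0, {sr, sr^3, ...} -> 0.
Now take the inner product of this character with each irreducible chi from the table, <chi_5*chi_5, chi> = (1/8) sum_C |C| (chi_5*chi_5)(C) conj(chi(C)):
  <chi_5*chi_5, chi_1> = (1/8)[1*(4)*conj(1) + 1*(4)*conj(1) + 2*(0)*conj(1) + 2*(0)*conj(1) + 2*(0)*conj(1)]
      = (1/8)[(4) + (4) + (0) + (0) + (0)] = 8/8 = 1
  <chi_5*chi_5, chi_2> = (1/8)[1*(4)*conj(1) + 1*(4)*conj(1) + 2*(0)*conj(1) + 2*(0)*conj(-1) + 2*(0)*conj(-1)]
      = (1/8)[(4) + (4) + (0) + (0) + (0)] = 8/8 = 1
  <chi_5*chi_5, chi_3> = (1/8)[1*(4)*conj(1) + 1*(4)*conj(1) + 2*(0)*conj(-1) + 2*(0)*conj(1) + 2*(0)*conj(-1)]
      = (1/8)[(4) + (4) + (0) + (0) + (0)] = 8/8 = 1
  <chi_5*chi_5, chi_4> = (1/8)[1*(4)*conj(1) + 1*(4)*conj(1) + 2*(0)*conj(-1) + 2*(0)*conj(-1) + 2*(0)*conj(1)]
      = (1/8)[(4) + (4) + (0) + (0) + (0)] = 8/8 = 1
  <chi_5*chi_5, chi_5> = (1/8)[1*(4)*conj(2) + 1*(4)*conj(-2) + 2*(0)*conj(0) + 2*(0)*conj(0) + 2*(0)*conj(0)]
      = (1/8)[(8) + (-8) + (0) + (0) + (0)] = 0/8 = 0
Hence the multiplicities are chi_1: 1, chi_2: 1, chi_3: 1, chi_4: 1. Dimension check: dim(chi_5)*dim(chi_5) = 2*2 = 4 and sum (mult * dim) = 1*1 + 1*1 + 1*1 + 1*1 = 4.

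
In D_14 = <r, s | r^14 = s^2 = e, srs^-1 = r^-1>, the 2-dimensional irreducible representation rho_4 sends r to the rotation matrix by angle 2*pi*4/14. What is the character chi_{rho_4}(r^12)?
chi_{rho_4}(r^12) = 2*cos(2*pi*4*12/14) = -2*cos(pi/7)

Working: rho_4(r^12) is rotation by angle 2*pi*4*12/14, whose trace is 2*cos(2*pi*4*12/14) = -2*cos(pi/7).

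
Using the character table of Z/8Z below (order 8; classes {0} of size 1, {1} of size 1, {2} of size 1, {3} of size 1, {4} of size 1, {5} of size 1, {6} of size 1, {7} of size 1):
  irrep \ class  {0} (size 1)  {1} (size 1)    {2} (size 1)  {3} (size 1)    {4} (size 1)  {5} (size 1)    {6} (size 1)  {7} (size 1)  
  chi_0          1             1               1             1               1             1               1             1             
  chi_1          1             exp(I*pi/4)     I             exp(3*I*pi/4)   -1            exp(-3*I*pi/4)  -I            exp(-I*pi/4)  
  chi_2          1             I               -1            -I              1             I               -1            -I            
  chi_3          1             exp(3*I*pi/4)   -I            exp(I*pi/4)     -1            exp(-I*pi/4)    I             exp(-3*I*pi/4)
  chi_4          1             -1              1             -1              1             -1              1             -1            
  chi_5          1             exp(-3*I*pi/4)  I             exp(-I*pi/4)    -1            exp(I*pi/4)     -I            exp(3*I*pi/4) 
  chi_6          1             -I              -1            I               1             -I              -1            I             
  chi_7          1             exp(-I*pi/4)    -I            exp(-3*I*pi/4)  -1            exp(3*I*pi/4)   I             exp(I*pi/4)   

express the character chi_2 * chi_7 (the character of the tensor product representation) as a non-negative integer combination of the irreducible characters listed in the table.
chi_2 tensor chi_7 = chi_1 (all other irreducibles have multiplicity 0).

Solution. The character of a tensor product is the pointwise product (chi_2 * chi_7)(C) = chi_2(C) * chi_7(C):
  {0}: (1)*(1), {1}: (I)*(exp(-I*pi/4)), {2}: (-1)*(-I), {3}: (-I)*(exp(-3*I*pi/4)), {4}: (1)*(-1), {5}: (I)*(exp(3*I*pi/4)), {6}: (-1)*(I), {7}: (-I)*(exp(I*pi/4))
so (chi_2 * chi_7) takes values
  {0} -> 1, {1} -> exp(I*pi/4), {2} -> I, {3} -> -exp(-I*pi/4), {4} -> -1, {5} -> exp(-3*I*pi/4), {6} -> -I, {7} -> -exp(3*I*pi/4).
Now take the inner product of this character with each irreducible chi from the table, <chi_2*chi_7, chi> = (1/8) sum_C |C| (chi_2*chi_7)(C) conj(chi(C)):
  <chi_2*chi_7, chi_0> = (1/8)[1*(1)*conj(1) + 1*(exp(I*pi/4))*conj(1) + 1*(I)*conj(1) + 1*(-exp(-I*pi/4))*conj(1) + 1*(-1)*conj(1) + 1*(exp(-3*I*pi/4))*conj(1) + 1*(-I)*conj(1) + 1*(-exp(3*I*pi/4))*conj(1)]
      = (1/8)[(1) + (exp(I*pi/4)) + (I) + (-exp(-I*pi/4)) + (-1) + (exp(-3*I*pi/4)) + (-I) + (-exp(3*I*pi/4))] = 0/8 = 0
  <chi_2*chi_7, chi_1> = (1/8)[1*(1)*conj(1) + 1*(exp(I*pi/4))*conj(exp(I*pi/4)) + 1*(I)*conj(I) + 1*(-exp(-I*pi/4))*conj(exp(3*I*pi/4)) + 1*(-1)*conj(-1) + 1*(exp(-3*I*pi/4))*conj(exp(-3*I*pi/4)) + 1*(-I)*conj(-I) + 1*(-exp(3*I*pi/4))*conj(exp(-I*pi/4))]
      = (1/8)[(1) + (1) + (1) + (1) + (1) + (1) + (1) + (1)] = 8/8 = 1
  <chi_2*chi_7, chi_2> = (1/8)[1*(1)*conj(1) + 1*(exp(I*pi/4))*conj(I) + 1*(I)*conj(-1) + 1*(-exp(-I*pi/4))*conj(-I) + 1*(-1)*conj(1) + 1*(exp(-3*I*pi/4))*conj(I) + 1*(-I)*conj(-1) + 1*(-exp(3*I*pi/4))*conj(-I)]
      = (1/8)[(1) + (-exp(3*I*pi/4)) + (-I) + (-exp(I*pi/4)) + (-1) + (-exp(-I*pi/4)) + (I) + (-exp(-3*I*pi/4))] = 0/8 = 0
  <chi_2*chi_7, chi_3> = (1/8)[1*(1)*conj(1) + 1*(exp(I*pi/4))*conj(exp(3*I*pi/4)) + 1*(I)*conj(-I) + 1*(-exp(-I*pi/4))*conj(exp(I*pi/4)) + 1*(-1)*conj(-1) + 1*(exp(-3*I*pi/4))*conj(exp(-I*pi/4)) + 1*(-I)*conj(I) + 1*(-exp(3*I*pi/4))*conj(exp(-3*I*pi/4))]
      = (1/8)[(1) + (-I) + (-1) + (I) + (1) + (-I) + (-1) + (I)] = 0/8 = 0
  <chi_2*chi_7, chi_4> = (1/8)[1*(1)*conj(1) + 1*(exp(I*pi/4))*conj(-1) + 1*(I)*conj(1) + 1*(-exp(-I*pi/4))*conj(-1) + 1*(-1)*conj(1) + 1*(exp(-3*I*pi/4))*conj(-1) + 1*(-I)*conj(1) + 1*(-exp(3*I*pi/4))*conj(-1)]
      = (1/8)[(1) + (-exp(I*pi/4)) + (I) + (exp(-I*pi/4)) + (-1) + (-exp(-3*I*pi/4)) + (-I) + (exp(3*I*pi/4))] = 0/8 = 0
  <chi_2*chi_7, chi_5> = (1/8)[1*(1)*conj(1) + 1*(exp(I*pi/4))*conj(exp(-3*I*pi/4)) + 1*(I)*conj(I) + 1*(-exp(-I*pi/4))*conj(exp(-I*pi/4)) + 1*(-1)*conj(-1) + 1*(exp(-3*I*pi/4))*conj(exp(I*pi/4)) + 1*(-I)*conj(-I) + 1*(-exp(3*I*pi/4))*conj(exp(3*I*pi/4))]
      = (1/8)[(1) + (-1) + (1) + (-1) + (1) + (-1) + (1) + (-1)] = 0/8 = 0
  <chi_2*chi_7, chi_6> = (1/8)[1*(1)*conj(1) + 1*(exp(I*pi/4))*conj(-I) + 1*(I)*conj(-1) + 1*(-exp(-I*pi/4))*conj(I) + 1*(-1)*conj(1) + 1*(exp(-3*I*pi/4))*conj(-I) + 1*(-I)*conj(-1) + 1*(-exp(3*I*pi/4))*conj(I)]
      = (1/8)[(1) + (exp(3*I*pi/4)) + (-I) + (exp(I*pi/4)) + (-1) + (exp(-I*pi/4)) + (I) + (exp(-3*I*pi/4))] = 0/8 = 0
  <chi_2*chi_7, chi_7> = (1/8)[1*(1)*conj(1) + 1*(exp(I*pi/4))*conj(exp(-I*pi/4)) + 1*(I)*conj(-I) + 1*(-exp(-I*pi/4))*conj(exp(-3*I*pi/4)) + 1*(-1)*conj(-1) + 1*(exp(-3*I*pi/4))*conj(exp(3*I*pi/4)) + 1*(-I)*conj(I) + 1*(-exp(3*I*pi/4))*conj(exp(I*pi/4))]
      = (1/8)[(1) + (I) + (-1) + (-I) + (1) + (I) + (-1) + (-I)] = 0/8 = 0
(Exp terms are combined using exp(i*s)*conj(exp(i*t)) = exp(i*(s-t)), and sums of them are collapsed using the identity that for every m > 1 the m distinct m-th roots of unity sum to 0, e.g. 1 + exp(2*I*pi/3) + exp(-2*I*pi/3) = 0.)
Hence the multiplicities are chi_1: 1. Dimension check: dim(chi_2)*dim(chi_7) = 1*1 = 1 and sum (mult * dim) = 1*1 = 1.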